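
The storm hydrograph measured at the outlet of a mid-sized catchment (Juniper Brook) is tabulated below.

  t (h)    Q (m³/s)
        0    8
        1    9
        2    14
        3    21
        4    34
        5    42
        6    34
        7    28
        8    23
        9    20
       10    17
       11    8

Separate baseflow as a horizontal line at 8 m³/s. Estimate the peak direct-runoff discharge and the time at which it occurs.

Q_p = 34.0 m³/s at t = 5 h

Subtracting baseflow gives direct-runoff ordinates: 0.0, 1.0, 6.0, 13.0, 26.0, 34.0, 26.0, 20.0, 15.0, 12.0, 9.0, 0.0 m³/s.
The maximum is 34.0 m³/s, occurring at the reading for t = 5 h.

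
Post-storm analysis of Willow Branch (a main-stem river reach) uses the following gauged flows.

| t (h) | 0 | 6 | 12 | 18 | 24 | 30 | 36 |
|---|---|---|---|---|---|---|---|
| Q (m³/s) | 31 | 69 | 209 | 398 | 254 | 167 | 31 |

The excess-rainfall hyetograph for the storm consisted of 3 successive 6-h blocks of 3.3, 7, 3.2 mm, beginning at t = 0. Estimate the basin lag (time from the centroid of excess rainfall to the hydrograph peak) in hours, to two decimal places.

t_L ≈ 9.04 h

Centroid of excess rainfall: t_c = Σ P_i·t̄_i / ΣP_i = 8.9556 h (block centres at 3, 9, 15 h).
Hydrograph peak occurs at t = 18 h, so basin lag t_L = 18 − 8.9556 = 9.04 h.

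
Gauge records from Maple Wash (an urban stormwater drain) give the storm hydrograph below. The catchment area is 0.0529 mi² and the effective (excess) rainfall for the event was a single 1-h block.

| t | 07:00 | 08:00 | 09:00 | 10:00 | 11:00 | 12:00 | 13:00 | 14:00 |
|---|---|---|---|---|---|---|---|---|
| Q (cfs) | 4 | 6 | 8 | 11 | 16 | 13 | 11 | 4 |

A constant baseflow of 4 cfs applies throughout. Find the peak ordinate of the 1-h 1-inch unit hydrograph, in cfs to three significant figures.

U_p ≈ 9.99 cfs

Direct runoff: 0.0, 2.0, 4.0, 7.0, 12.0, 9.0, 7.0, 0.0 cfs; ΣQ_DR = 41.00 cfs, peak = 12.0 cfs.
Runoff depth d = ΣQ_DR·Δt / A = 41.00 × 3600 / (0.0529 mi²) = 1.201 in.
The 1-inch UH is the DRH scaled by (1 in)/d, so U_p = 12.0 × 1/1.201 = 9.99 cfs.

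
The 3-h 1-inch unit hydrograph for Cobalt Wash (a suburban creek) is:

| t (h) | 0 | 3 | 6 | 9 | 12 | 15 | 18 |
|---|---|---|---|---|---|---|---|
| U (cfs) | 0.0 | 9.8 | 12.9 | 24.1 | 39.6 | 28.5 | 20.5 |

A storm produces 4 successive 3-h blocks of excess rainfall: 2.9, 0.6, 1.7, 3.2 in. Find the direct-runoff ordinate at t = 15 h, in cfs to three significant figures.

By discrete convolution, Q_j = Σ (P_i / 1 in) · U_{j−i}.
At t = 15 h (j=5): Q = (2.9/1)·28.5 + (0.6/1)·39.6 + (1.7/1)·24.1 + (3.2/1)·12.9 = 189 cfs.

Q ≈ 189 cfs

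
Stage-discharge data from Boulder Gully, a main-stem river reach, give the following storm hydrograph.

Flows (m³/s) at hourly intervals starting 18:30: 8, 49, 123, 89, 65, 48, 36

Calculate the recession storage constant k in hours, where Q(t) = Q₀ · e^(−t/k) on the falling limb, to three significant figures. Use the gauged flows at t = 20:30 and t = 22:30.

On the falling limb, Q drops from 123 to 65 m³/s between t = 20:30 and t = 22:30 (Δt = 2 h).
k = −Δt / ln(Q₂/Q₁) = −2 / ln(65/123) = 3.14 h.

k ≈ 3.14 h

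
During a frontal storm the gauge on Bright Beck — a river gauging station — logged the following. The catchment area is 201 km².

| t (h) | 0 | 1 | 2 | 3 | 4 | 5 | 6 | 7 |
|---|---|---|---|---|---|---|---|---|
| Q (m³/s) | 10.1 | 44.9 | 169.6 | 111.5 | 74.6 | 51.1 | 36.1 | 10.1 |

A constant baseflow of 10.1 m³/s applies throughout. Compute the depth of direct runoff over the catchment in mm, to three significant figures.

Direct runoff: 0.0, 34.8, 159.5, 101.4, 64.5, 41.0, 26.0, 0.0 m³/s; ΣQ_DR = 427.2 m³/s.
V = ΣQ_DR · Δt = 427.2 × 3600 s = 1.538 × 10^6 m³.
Over A = 201 km², depth = V / A = 7.65 mm.

d ≈ 7.65 mm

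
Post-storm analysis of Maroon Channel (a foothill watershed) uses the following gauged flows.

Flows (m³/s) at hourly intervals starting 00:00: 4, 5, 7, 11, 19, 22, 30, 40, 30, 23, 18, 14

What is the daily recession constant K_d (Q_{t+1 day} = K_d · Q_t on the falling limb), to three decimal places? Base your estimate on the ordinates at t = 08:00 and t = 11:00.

Between t = 08:00 and t = 11:00 the flow falls from 30 to 14 m³/s over 3×1 h = 3 h.
Per-interval ratio K = (14/30)^(1/3) = 0.7757; K_d = K^(24/1) = 0.002.

K_d ≈ 0.002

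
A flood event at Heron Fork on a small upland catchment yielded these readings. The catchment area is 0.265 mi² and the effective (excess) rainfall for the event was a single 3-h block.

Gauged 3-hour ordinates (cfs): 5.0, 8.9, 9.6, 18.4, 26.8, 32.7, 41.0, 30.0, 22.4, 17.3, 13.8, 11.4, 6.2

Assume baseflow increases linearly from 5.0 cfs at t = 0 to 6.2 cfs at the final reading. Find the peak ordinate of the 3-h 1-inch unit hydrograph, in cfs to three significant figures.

U_p ≈ 11.8 cfs

Direct runoff: 0.00, 3.80, 4.40, 13.10, 21.40, 27.20, 35.40, 24.30, 16.60, 11.40, 7.80, 5.30, 0.00 cfs; ΣQ_DR = 170.7 cfs, peak = 35.40 cfs.
Runoff depth d = ΣQ_DR·Δt / A = 170.7 × 10800 / (0.265 mi²) = 2.994 in.
The 1-inch UH is the DRH scaled by (1 in)/d, so U_p = 35.40 × 1/2.994 = 11.8 cfs.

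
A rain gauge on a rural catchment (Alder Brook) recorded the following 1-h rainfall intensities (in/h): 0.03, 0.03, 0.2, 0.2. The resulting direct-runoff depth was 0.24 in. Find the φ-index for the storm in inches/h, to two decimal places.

Only the 2 blocks with intensity above φ contribute runoff: 0.2, 0.2 in/h.
Σ(I−φ)·Δt = d  ⇒  (0.2+0.2 − 2φ)·1 = 0.24
φ = (0.4000 − 0.24/1) / 2 = 0.08 in/h.

φ ≈ 0.08 in/h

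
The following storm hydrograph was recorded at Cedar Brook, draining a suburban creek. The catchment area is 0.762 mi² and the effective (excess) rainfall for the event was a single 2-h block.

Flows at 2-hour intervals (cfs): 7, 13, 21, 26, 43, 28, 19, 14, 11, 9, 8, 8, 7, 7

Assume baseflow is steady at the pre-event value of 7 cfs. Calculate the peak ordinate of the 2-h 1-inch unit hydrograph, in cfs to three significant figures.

U_p ≈ 72.0 cfs

Direct runoff: 0.0, 6.0, 14.0, 19.0, 36.0, 21.0, 12.0, 7.0, 4.0, 2.0, 1.0, 1.0, 0.0, 0.0 cfs; ΣQ_DR = 123.0 cfs, peak = 36.0 cfs.
Runoff depth d = ΣQ_DR·Δt / A = 123.0 × 7200 / (0.762 mi²) = 0.5003 in.
The 1-inch UH is the DRH scaled by (1 in)/d, so U_p = 36.0 × 1/0.5003 = 72.0 cfs.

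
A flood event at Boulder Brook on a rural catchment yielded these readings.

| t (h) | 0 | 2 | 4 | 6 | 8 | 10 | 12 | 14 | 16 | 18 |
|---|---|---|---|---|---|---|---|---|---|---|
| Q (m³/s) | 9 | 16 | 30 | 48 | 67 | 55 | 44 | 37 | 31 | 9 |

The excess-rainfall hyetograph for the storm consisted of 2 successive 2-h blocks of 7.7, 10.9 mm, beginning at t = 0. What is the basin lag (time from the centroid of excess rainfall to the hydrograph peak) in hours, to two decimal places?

Centroid of excess rainfall: t_c = Σ P_i·t̄_i / ΣP_i = 2.1720 h (block centres at 1, 3 h).
Hydrograph peak occurs at t = 8 h, so basin lag t_L = 8 − 2.1720 = 5.83 h.

t_L ≈ 5.83 h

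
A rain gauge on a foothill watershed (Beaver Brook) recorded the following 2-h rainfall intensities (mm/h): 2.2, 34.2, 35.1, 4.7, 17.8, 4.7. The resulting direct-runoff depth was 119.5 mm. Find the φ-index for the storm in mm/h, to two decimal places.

Only the 3 blocks with intensity above φ contribute runoff: 34.2, 35.1, 17.8 mm/h.
Σ(I−φ)·Δt = d  ⇒  (34.2+35.1+17.8 − 3φ)·2 = 119.5
φ = (87.10 − 119.5/2) / 3 = 9.12 mm/h.

φ ≈ 9.12 mm/h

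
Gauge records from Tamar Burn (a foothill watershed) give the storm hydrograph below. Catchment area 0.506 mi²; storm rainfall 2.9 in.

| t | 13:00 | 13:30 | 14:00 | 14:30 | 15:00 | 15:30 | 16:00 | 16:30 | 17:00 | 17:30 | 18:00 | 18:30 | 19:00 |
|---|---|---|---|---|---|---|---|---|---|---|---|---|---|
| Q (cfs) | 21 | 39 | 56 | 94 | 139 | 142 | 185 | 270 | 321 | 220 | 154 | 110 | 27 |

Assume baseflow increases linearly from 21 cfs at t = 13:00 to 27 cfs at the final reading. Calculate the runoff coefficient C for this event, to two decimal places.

C ≈ 0.77

ΣQ_DR = 1466 cfs; V = ΣQ_DR·Δt = 2.639 × 10^6 ft³.
Runoff depth d = V / A = 2.245 in.
C = d / P = 2.245 / 2.9 = 0.77.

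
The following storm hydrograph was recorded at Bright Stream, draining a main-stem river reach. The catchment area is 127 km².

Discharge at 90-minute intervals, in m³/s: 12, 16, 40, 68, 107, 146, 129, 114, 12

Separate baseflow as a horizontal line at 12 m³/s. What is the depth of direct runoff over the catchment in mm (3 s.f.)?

Direct runoff: 0.0, 4.0, 28.0, 56.0, 95.0, 134.0, 117.0, 102.0, 0.0 m³/s; ΣQ_DR = 536.0 m³/s.
V = ΣQ_DR · Δt = 536.0 × 5400 s = 2.894 × 10^6 m³.
Over A = 127 km², depth = V / A = 22.8 mm.

d ≈ 22.8 mm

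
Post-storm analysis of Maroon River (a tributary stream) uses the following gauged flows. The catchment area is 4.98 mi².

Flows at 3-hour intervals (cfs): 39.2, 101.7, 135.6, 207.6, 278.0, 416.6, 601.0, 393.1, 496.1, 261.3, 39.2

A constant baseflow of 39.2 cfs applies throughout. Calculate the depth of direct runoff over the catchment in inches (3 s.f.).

Direct runoff: 0.0, 62.5, 96.4, 168.4, 238.8, 377.4, 561.8, 353.9, 456.9, 222.1, 0.0 cfs; ΣQ_DR = 2538 cfs.
V = ΣQ_DR · Δt = 2538 × 10800 s = 2.741 × 10^7 ft³.
Over A = 4.98 mi², depth = V / A = 2.37 in.

d ≈ 2.37 in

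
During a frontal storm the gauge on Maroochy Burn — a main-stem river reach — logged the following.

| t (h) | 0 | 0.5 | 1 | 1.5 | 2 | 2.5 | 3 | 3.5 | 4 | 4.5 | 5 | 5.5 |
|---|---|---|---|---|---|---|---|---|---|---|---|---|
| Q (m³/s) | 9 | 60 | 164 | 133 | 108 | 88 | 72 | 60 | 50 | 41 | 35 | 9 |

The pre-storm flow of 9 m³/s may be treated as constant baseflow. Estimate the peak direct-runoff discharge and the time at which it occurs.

Q_p = 155.0 m³/s at t = 1 h

Subtracting baseflow gives direct-runoff ordinates: 0.0, 51.0, 155.0, 124.0, 99.0, 79.0, 63.0, 51.0, 41.0, 32.0, 26.0, 0.0 m³/s.
The maximum is 155.0 m³/s, occurring at the reading for t = 1 h.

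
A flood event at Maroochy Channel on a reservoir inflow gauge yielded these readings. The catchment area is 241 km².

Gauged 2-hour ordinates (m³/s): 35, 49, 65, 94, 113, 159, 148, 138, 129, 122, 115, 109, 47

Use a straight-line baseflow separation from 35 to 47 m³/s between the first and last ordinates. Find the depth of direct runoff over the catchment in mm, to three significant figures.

Direct runoff: 0.00, 13.00, 28.00, 56.00, 74.00, 119.00, 107.00, 96.00, 86.00, 78.00, 70.00, 63.00, 0.00 m³/s; ΣQ_DR = 790.0 m³/s.
V = ΣQ_DR · Δt = 790.0 × 7200 s = 5.688 × 10^6 m³.
Over A = 241 km², depth = V / A = 23.6 mm.

d ≈ 23.6 mm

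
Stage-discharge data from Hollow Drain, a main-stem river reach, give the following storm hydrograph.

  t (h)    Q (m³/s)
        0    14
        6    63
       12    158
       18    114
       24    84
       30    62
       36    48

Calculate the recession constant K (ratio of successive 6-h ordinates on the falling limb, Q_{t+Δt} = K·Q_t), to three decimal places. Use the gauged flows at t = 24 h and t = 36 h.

Using the recession-limb readings at t = 24 h and t = 36 h: Q falls from 84 to 48 m³/s over 2 intervals.
K = (Q₂/Q₁)^(1/2) = (48/84)^(1/2) = 0.756.

K ≈ 0.756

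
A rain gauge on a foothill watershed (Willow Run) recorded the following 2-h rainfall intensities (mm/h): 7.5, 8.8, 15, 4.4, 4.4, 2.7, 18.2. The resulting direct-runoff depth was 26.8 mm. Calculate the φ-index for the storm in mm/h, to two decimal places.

Only the 2 blocks with intensity above φ contribute runoff: 15, 18.2 mm/h.
Σ(I−φ)·Δt = d  ⇒  (15+18.2 − 2φ)·2 = 26.8
φ = (33.20 − 26.8/2) / 2 = 9.90 mm/h.

φ ≈ 9.90 mm/h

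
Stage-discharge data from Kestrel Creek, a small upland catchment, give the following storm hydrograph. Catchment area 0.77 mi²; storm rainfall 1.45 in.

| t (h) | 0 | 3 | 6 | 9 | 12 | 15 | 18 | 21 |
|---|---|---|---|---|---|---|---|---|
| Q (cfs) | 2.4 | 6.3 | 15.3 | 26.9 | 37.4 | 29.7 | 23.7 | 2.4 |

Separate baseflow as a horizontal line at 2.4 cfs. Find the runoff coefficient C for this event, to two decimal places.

ΣQ_DR = 124.9 cfs; V = ΣQ_DR·Δt = 1.349 × 10^6 ft³.
Runoff depth d = V / A = 0.7541 in.
C = d / P = 0.7541 / 1.45 = 0.52.

C ≈ 0.52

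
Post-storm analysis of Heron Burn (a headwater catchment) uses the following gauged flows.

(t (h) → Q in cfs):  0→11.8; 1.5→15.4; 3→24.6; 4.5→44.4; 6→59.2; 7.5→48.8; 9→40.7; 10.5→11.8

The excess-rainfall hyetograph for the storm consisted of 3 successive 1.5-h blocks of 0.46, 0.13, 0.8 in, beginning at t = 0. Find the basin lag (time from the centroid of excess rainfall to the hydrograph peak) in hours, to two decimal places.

t_L ≈ 3.38 h

Centroid of excess rainfall: t_c = Σ P_i·t̄_i / ΣP_i = 2.6169 h (block centres at 0.75, 2.25, 3.75 h).
Hydrograph peak occurs at t = 6 h, so basin lag t_L = 6 − 2.6169 = 3.38 h.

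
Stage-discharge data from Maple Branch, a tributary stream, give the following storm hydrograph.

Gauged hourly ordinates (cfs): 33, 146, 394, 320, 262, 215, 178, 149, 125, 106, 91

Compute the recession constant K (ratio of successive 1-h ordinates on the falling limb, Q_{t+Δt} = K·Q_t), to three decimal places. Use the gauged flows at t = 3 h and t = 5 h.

Using the recession-limb readings at t = 3 h and t = 5 h: Q falls from 320 to 215 cfs over 2 intervals.
K = (Q₂/Q₁)^(1/2) = (215/320)^(1/2) = 0.820.

K ≈ 0.820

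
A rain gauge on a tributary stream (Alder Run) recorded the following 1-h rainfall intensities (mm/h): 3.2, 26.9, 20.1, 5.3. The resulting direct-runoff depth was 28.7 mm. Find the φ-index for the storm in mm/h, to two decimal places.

φ ≈ 9.15 mm/h

Only the 2 blocks with intensity above φ contribute runoff: 26.9, 20.1 mm/h.
Σ(I−φ)·Δt = d  ⇒  (26.9+20.1 − 2φ)·1 = 28.7
φ = (47.00 − 28.7/1) / 2 = 9.15 mm/h.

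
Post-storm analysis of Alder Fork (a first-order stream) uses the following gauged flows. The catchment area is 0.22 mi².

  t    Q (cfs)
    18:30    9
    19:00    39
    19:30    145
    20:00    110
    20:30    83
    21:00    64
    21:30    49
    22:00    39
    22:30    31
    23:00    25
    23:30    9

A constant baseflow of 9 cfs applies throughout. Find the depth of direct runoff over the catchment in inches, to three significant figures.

d ≈ 1.77 in

Direct runoff: 0.0, 30.0, 136.0, 101.0, 74.0, 55.0, 40.0, 30.0, 22.0, 16.0, 0.0 cfs; ΣQ_DR = 504.0 cfs.
V = ΣQ_DR · Δt = 504.0 × 1800 s = 9.072 × 10^5 ft³.
Over A = 0.22 mi², depth = V / A = 1.77 in.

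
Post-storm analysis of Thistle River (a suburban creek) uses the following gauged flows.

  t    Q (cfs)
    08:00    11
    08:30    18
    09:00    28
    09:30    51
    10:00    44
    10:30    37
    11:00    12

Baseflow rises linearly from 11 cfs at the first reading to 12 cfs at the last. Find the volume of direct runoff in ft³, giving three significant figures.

Direct-runoff ordinates (Q − Q_b): 0.00, 6.83, 16.67, 39.50, 32.33, 25.17, 0.00 cfs.
ΣQ_DR = 120.5 cfs.
With Δt = 0.5 h = 1800 s, V = ΣQ_DR · Δt = 120.5 × 1800 = 2.17 × 10^5 ft³.

V ≈ 2.17 × 10^5 ft³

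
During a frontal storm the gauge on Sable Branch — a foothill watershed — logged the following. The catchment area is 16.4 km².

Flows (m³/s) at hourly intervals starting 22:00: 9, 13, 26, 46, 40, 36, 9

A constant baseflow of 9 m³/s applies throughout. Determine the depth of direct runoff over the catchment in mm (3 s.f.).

d ≈ 25.5 mm

Direct runoff: 0.0, 4.0, 17.0, 37.0, 31.0, 27.0, 0.0 m³/s; ΣQ_DR = 116.0 m³/s.
V = ΣQ_DR · Δt = 116.0 × 3600 s = 4.176 × 10^5 m³.
Over A = 16.4 km², depth = V / A = 25.5 mm.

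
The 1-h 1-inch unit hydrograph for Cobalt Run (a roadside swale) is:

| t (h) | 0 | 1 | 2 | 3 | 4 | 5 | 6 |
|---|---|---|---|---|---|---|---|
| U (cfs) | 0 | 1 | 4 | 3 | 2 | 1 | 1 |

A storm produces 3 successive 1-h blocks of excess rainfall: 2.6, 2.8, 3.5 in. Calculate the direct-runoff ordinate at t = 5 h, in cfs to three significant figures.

Q ≈ 18.7 cfs

By discrete convolution, Q_j = Σ (P_i / 1 in) · U_{j−i}.
At t = 5 h (j=5): Q = (2.6/1)·1 + (2.8/1)·2 + (3.5/1)·3 = 18.7 cfs.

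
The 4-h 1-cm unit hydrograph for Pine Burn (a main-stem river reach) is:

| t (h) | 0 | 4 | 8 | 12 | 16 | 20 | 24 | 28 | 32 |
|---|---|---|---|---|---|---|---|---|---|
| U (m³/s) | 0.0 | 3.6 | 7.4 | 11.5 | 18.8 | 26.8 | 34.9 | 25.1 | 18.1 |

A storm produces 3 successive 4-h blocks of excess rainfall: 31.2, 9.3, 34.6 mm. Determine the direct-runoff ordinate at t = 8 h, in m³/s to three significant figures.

Q ≈ 26.4 m³/s

By discrete convolution, Q_j = Σ (P_i / 10 mm) · U_{j−i}.
At t = 8 h (j=2): Q = (31.2/10)·7.4 + (9.3/10)·3.6 + (34.6/10)·0.0 = 26.4 m³/s.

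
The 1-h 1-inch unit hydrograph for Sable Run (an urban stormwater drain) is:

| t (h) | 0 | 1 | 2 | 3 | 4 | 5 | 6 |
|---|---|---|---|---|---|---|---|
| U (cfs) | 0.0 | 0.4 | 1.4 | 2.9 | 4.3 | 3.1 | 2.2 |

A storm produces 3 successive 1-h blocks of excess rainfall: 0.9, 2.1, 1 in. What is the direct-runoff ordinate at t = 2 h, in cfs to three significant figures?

By discrete convolution, Q_j = Σ (P_i / 1 in) · U_{j−i}.
At t = 2 h (j=2): Q = (0.9/1)·1.4 + (2.1/1)·0.4 + (1/1)·0.0 = 2.10 cfs.

Q ≈ 2.10 cfs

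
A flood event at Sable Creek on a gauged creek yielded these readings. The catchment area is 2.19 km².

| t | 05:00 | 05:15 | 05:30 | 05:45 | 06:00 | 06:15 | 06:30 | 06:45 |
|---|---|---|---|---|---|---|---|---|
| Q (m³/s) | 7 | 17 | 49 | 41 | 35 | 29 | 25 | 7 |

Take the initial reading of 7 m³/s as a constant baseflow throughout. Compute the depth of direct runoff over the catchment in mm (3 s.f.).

d ≈ 63.3 mm

Direct runoff: 0.0, 10.0, 42.0, 34.0, 28.0, 22.0, 18.0, 0.0 m³/s; ΣQ_DR = 154.0 m³/s.
V = ΣQ_DR · Δt = 154.0 × 900 s = 1.386 × 10^5 m³.
Over A = 2.19 km², depth = V / A = 63.3 mm.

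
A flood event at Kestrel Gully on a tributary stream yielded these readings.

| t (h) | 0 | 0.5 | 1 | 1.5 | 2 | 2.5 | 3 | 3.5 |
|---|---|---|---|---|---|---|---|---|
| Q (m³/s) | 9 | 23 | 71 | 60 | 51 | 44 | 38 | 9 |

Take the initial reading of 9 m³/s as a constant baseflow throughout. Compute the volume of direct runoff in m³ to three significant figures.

Direct-runoff ordinates (Q − Q_b): 0.0, 14.0, 62.0, 51.0, 42.0, 35.0, 29.0, 0.0 m³/s.
ΣQ_DR = 233.0 m³/s.
With Δt = 0.5 h = 1800 s, V = ΣQ_DR · Δt = 233.0 × 1800 = 4.19 × 10^5 m³.

V ≈ 4.19 × 10^5 m³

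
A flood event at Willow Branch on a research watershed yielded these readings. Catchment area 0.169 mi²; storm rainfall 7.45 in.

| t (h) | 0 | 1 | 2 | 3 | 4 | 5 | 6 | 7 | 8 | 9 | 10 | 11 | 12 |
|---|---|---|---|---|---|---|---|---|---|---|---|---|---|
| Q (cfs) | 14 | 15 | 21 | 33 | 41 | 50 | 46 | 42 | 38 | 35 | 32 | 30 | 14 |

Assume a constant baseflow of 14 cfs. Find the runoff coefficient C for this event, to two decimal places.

ΣQ_DR = 229.0 cfs; V = ΣQ_DR·Δt = 8.244 × 10^5 ft³.
Runoff depth d = V / A = 2.100 in.
C = d / P = 2.100 / 7.45 = 0.28.

C ≈ 0.28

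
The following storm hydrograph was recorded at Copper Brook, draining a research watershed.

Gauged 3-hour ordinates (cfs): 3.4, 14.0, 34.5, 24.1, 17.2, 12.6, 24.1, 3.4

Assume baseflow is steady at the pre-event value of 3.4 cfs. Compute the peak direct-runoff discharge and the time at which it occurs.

Q_p = 31.1 cfs at t = 6 h

Subtracting baseflow gives direct-runoff ordinates: 0.0, 10.6, 31.1, 20.7, 13.8, 9.2, 20.7, 0.0 cfs.
The maximum is 31.1 cfs, occurring at the reading for t = 6 h.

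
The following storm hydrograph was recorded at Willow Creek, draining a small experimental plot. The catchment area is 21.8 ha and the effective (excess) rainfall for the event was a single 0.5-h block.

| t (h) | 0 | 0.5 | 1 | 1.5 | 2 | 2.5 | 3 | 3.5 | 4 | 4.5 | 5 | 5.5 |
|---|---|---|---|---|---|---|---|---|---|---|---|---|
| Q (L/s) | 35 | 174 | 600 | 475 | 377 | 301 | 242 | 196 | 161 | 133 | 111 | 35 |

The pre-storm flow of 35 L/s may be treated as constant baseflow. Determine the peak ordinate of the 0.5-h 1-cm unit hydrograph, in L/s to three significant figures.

Direct runoff: 0.0, 139.0, 565.0, 440.0, 342.0, 266.0, 207.0, 161.0, 126.0, 98.0, 76.0, 0.0 L/s; ΣQ_DR = 2420 L/s, peak = 565.0 L/s.
Runoff depth d = ΣQ_DR·Δt / A = 2420 × 1800 / (21.8 ha) = 19.98 mm.
The 1-cm UH is the DRH scaled by (10 mm)/d, so U_p = 565.0 × 10/19.98 = 283 L/s.

U_p ≈ 283 L/s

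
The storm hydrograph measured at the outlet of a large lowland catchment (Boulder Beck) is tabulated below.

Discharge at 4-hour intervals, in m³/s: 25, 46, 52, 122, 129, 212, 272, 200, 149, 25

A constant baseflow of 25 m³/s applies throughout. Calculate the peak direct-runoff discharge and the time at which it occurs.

Subtracting baseflow gives direct-runoff ordinates: 0.0, 21.0, 27.0, 97.0, 104.0, 187.0, 247.0, 175.0, 124.0, 0.0 m³/s.
The maximum is 247.0 m³/s, occurring at the reading for t = 24 h.

Q_p = 247.0 m³/s at t = 24 h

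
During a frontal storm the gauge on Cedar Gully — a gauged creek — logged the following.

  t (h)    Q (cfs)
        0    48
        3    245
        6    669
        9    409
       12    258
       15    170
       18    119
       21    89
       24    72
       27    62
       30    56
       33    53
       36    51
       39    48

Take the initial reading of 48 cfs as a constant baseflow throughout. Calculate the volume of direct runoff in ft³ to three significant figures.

Direct-runoff ordinates (Q − Q_b): 0.0, 197.0, 621.0, 361.0, 210.0, 122.0, 71.0, 41.0, 24.0, 14.0, 8.0, 5.0, 3.0, 0.0 cfs.
ΣQ_DR = 1677 cfs.
With Δt = 3 h = 10800 s, V = ΣQ_DR · Δt = 1677 × 10800 = 1.81 × 10^7 ft³.

V ≈ 1.81 × 10^7 ft³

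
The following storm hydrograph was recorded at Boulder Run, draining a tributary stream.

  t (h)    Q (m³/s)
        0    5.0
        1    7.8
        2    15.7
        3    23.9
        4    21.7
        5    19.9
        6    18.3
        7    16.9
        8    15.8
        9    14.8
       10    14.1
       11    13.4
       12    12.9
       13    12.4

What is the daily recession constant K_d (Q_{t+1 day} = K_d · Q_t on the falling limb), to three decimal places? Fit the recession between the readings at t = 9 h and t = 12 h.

K_d ≈ 0.333

Between t = 9 h and t = 12 h the flow falls from 14.8 to 12.9 m³/s over 3×1 h = 3 h.
Per-interval ratio K = (12.9/14.8)^(1/3) = 0.9552; K_d = K^(24/1) = 0.333.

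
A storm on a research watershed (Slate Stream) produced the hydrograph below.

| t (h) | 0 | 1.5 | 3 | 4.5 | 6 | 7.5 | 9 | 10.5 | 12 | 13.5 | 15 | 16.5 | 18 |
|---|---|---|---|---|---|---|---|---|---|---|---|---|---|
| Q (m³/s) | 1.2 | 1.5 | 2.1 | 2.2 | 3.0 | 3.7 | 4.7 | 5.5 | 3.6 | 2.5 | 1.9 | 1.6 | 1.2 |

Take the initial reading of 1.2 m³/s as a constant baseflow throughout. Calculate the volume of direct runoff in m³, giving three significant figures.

Direct-runoff ordinates (Q − Q_b): 0.0, 0.3, 0.9, 1.0, 1.8, 2.5, 3.5, 4.3, 2.4, 1.3, 0.7, 0.4, 0.0 m³/s.
ΣQ_DR = 19.10 m³/s.
With Δt = 1.5 h = 5400 s, V = ΣQ_DR · Δt = 19.10 × 5400 = 1.03 × 10^5 m³.

V ≈ 1.03 × 10^5 m³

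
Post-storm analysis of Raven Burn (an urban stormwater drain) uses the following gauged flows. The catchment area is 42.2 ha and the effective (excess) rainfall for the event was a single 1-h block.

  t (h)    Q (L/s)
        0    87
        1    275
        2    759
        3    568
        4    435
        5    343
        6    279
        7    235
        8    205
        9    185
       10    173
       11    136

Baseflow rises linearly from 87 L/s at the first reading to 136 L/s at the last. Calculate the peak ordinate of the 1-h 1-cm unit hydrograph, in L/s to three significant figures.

U_p ≈ 332 L/s

Direct runoff: 0.00, 183.55, 663.09, 467.64, 330.18, 233.73, 165.27, 116.82, 82.36, 57.91, 41.45, 0.00 L/s; ΣQ_DR = 2342 L/s, peak = 663.09 L/s.
Runoff depth d = ΣQ_DR·Δt / A = 2342 × 3600 / (42.2 ha) = 19.98 mm.
The 1-cm UH is the DRH scaled by (10 mm)/d, so U_p = 663.09 × 10/19.98 = 332 L/s.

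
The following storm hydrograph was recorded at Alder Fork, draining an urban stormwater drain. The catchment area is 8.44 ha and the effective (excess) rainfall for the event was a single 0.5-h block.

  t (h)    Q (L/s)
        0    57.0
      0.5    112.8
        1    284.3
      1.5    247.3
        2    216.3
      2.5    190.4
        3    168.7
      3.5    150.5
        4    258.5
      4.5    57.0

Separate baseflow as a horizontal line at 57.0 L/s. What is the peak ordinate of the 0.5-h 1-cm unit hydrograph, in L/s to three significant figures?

Direct runoff: 0.0, 55.8, 227.3, 190.3, 159.3, 133.4, 111.7, 93.5, 201.5, 0.0 L/s; ΣQ_DR = 1173 L/s, peak = 227.3 L/s.
Runoff depth d = ΣQ_DR·Δt / A = 1173 × 1800 / (8.44 ha) = 25.01 mm.
The 1-cm UH is the DRH scaled by (10 mm)/d, so U_p = 227.3 × 10/25.01 = 90.9 L/s.

U_p ≈ 90.9 L/s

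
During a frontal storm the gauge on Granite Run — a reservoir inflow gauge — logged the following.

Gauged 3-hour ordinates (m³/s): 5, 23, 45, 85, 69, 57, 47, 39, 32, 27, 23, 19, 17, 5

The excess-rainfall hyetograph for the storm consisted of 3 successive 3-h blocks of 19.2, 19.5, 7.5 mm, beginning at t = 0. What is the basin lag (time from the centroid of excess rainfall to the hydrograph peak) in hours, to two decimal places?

t_L ≈ 5.26 h

Centroid of excess rainfall: t_c = Σ P_i·t̄_i / ΣP_i = 3.7403 h (block centres at 1.5, 4.5, 7.5 h).
Hydrograph peak occurs at t = 9 h, so basin lag t_L = 9 − 3.7403 = 5.26 h.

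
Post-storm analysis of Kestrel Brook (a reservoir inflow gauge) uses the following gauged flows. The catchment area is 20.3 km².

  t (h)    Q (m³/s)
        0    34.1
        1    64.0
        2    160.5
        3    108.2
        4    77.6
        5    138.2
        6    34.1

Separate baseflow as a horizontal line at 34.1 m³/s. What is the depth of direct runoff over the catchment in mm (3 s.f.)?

Direct runoff: 0.0, 29.9, 126.4, 74.1, 43.5, 104.1, 0.0 m³/s; ΣQ_DR = 378.0 m³/s.
V = ΣQ_DR · Δt = 378.0 × 3600 s = 1.361 × 10^6 m³.
Over A = 20.3 km², depth = V / A = 67.0 mm.

d ≈ 67.0 mm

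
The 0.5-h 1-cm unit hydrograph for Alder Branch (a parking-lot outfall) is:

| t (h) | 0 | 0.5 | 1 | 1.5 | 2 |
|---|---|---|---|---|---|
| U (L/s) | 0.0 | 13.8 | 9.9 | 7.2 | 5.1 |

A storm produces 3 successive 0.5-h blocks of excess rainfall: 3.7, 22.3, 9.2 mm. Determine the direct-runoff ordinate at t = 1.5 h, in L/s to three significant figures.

By discrete convolution, Q_j = Σ (P_i / 10 mm) · U_{j−i}.
At t = 1.5 h (j=3): Q = (3.7/10)·7.2 + (22.3/10)·9.9 + (9.2/10)·13.8 = 37.4 L/s.

Q ≈ 37.4 L/s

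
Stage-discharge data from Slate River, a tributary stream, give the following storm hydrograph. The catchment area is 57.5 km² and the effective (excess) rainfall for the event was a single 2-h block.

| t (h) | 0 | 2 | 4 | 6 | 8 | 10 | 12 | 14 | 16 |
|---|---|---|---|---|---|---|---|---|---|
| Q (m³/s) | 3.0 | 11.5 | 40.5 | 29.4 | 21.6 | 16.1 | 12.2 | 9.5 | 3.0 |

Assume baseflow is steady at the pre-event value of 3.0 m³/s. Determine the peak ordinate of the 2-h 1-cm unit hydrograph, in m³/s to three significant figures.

Direct runoff: 0.0, 8.5, 37.5, 26.4, 18.6, 13.1, 9.2, 6.5, 0.0 m³/s; ΣQ_DR = 119.8 m³/s, peak = 37.5 m³/s.
Runoff depth d = ΣQ_DR·Δt / A = 119.8 × 7200 / (57.5 km²) = 15.00 mm.
The 1-cm UH is the DRH scaled by (10 mm)/d, so U_p = 37.5 × 10/15.00 = 25.0 m³/s.

U_p ≈ 25.0 m³/s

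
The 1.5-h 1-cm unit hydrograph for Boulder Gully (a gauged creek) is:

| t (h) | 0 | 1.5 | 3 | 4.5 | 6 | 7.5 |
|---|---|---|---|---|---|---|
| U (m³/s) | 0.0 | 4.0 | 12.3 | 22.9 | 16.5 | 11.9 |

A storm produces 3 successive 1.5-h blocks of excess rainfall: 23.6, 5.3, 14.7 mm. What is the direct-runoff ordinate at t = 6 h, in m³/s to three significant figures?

Q ≈ 69.2 m³/s

By discrete convolution, Q_j = Σ (P_i / 10 mm) · U_{j−i}.
At t = 6 h (j=4): Q = (23.6/10)·16.5 + (5.3/10)·22.9 + (14.7/10)·12.3 = 69.2 m³/s.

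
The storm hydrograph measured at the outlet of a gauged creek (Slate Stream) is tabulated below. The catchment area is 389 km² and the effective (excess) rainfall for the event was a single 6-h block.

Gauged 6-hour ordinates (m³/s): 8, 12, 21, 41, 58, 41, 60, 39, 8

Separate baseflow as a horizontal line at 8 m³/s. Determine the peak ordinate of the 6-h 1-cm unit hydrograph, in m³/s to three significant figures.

Direct runoff: 0.0, 4.0, 13.0, 33.0, 50.0, 33.0, 52.0, 31.0, 0.0 m³/s; ΣQ_DR = 216.0 m³/s, peak = 52.0 m³/s.
Runoff depth d = ΣQ_DR·Δt / A = 216.0 × 21600 / (389 km²) = 11.99 mm.
The 1-cm UH is the DRH scaled by (10 mm)/d, so U_p = 52.0 × 10/11.99 = 43.4 m³/s.

U_p ≈ 43.4 m³/s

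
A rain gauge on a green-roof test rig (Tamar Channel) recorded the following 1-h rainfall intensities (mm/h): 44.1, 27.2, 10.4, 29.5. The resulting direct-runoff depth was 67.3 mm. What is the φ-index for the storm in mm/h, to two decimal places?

Only the 3 blocks with intensity above φ contribute runoff: 44.1, 27.2, 29.5 mm/h.
Σ(I−φ)·Δt = d  ⇒  (44.1+27.2+29.5 − 3φ)·1 = 67.3
φ = (100.8 − 67.3/1) / 3 = 11.17 mm/h.

φ ≈ 11.17 mm/h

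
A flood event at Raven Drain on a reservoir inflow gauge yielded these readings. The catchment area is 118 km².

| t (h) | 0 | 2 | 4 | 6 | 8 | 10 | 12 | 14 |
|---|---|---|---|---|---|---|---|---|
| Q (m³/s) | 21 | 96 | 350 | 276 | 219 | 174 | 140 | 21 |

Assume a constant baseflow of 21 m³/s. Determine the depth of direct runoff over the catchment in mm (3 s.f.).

d ≈ 68.9 mm

Direct runoff: 0.0, 75.0, 329.0, 255.0, 198.0, 153.0, 119.0, 0.0 m³/s; ΣQ_DR = 1129 m³/s.
V = ΣQ_DR · Δt = 1129 × 7200 s = 8.129 × 10^6 m³.
Over A = 118 km², depth = V / A = 68.9 mm.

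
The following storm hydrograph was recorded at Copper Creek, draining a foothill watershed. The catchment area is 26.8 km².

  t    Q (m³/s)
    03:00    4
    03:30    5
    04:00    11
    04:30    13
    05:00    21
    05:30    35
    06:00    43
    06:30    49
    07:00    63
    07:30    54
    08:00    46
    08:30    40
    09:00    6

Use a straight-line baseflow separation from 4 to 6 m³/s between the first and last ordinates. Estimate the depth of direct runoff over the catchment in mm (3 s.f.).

d ≈ 21.8 mm

Direct runoff: 0.00, 0.83, 6.67, 8.50, 16.33, 30.17, 38.00, 43.83, 57.67, 48.50, 40.33, 34.17, 0.00 m³/s; ΣQ_DR = 325.0 m³/s.
V = ΣQ_DR · Δt = 325.0 × 1800 s = 5.850 × 10^5 m³.
Over A = 26.8 km², depth = V / A = 21.8 mm.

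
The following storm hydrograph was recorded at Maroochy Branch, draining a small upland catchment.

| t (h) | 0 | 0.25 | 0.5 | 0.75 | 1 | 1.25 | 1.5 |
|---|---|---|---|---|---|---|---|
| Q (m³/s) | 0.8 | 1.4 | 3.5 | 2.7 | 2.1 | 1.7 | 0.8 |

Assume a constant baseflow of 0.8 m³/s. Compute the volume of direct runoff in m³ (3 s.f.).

Direct-runoff ordinates (Q − Q_b): 0.0, 0.6, 2.7, 1.9, 1.3, 0.9, 0.0 m³/s.
ΣQ_DR = 7.400 m³/s.
With Δt = 0.25 h = 900 s, V = ΣQ_DR · Δt = 7.400 × 900 = 6660 m³.

V ≈ 6660 m³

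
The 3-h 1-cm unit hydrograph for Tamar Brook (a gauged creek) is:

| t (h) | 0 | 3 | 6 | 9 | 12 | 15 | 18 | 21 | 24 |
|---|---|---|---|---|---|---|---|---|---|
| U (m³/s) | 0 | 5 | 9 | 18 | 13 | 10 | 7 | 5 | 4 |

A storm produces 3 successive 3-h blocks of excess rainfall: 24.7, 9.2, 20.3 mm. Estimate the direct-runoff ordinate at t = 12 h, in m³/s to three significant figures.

By discrete convolution, Q_j = Σ (P_i / 10 mm) · U_{j−i}.
At t = 12 h (j=4): Q = (24.7/10)·13 + (9.2/10)·18 + (20.3/10)·9 = 66.9 m³/s.

Q ≈ 66.9 m³/s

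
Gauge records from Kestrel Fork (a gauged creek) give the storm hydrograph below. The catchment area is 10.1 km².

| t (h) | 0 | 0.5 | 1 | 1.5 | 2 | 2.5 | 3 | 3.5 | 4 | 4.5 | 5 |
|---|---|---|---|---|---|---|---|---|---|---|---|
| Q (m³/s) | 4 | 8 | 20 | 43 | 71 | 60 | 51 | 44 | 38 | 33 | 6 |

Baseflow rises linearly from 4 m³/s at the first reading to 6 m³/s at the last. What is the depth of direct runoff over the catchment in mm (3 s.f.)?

d ≈ 57.6 mm

Direct runoff: 0.00, 3.80, 15.60, 38.40, 66.20, 55.00, 45.80, 38.60, 32.40, 27.20, 0.00 m³/s; ΣQ_DR = 323.0 m³/s.
V = ΣQ_DR · Δt = 323.0 × 1800 s = 5.814 × 10^5 m³.
Over A = 10.1 km², depth = V / A = 57.6 mm.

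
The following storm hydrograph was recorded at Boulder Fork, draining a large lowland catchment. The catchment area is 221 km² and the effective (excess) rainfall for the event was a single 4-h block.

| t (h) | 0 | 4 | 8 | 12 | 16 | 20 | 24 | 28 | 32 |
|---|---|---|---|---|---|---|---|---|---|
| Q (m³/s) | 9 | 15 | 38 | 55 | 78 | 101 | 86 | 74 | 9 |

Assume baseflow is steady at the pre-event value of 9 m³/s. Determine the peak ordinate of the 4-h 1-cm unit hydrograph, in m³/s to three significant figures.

Direct runoff: 0.0, 6.0, 29.0, 46.0, 69.0, 92.0, 77.0, 65.0, 0.0 m³/s; ΣQ_DR = 384.0 m³/s, peak = 92.0 m³/s.
Runoff depth d = ΣQ_DR·Δt / A = 384.0 × 14400 / (221 km²) = 25.02 mm.
The 1-cm UH is the DRH scaled by (10 mm)/d, so U_p = 92.0 × 10/25.02 = 36.8 m³/s.

U_p ≈ 36.8 m³/s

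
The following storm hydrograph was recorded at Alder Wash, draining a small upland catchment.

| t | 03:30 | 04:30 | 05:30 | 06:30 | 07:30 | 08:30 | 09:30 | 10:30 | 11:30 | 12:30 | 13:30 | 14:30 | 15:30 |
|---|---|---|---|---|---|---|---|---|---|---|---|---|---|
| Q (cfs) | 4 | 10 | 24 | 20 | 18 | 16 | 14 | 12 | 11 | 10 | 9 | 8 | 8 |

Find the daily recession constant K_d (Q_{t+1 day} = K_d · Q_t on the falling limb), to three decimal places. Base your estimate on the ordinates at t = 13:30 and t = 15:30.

K_d ≈ 0.243

Between t = 13:30 and t = 15:30 the flow falls from 9 to 8 cfs over 2×1 h = 2 h.
Per-interval ratio K = (8/9)^(1/2) = 0.9428; K_d = K^(24/1) = 0.243.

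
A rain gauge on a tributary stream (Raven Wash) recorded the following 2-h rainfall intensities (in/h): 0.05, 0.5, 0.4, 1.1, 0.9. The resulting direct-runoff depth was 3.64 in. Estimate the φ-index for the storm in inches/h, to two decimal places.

φ ≈ 0.27 in/h

Only the 4 blocks with intensity above φ contribute runoff: 0.5, 0.4, 1.1, 0.9 in/h.
Σ(I−φ)·Δt = d  ⇒  (0.5+0.4+1.1+0.9 − 4φ)·2 = 3.64
φ = (2.900 − 3.64/2) / 4 = 0.27 in/h.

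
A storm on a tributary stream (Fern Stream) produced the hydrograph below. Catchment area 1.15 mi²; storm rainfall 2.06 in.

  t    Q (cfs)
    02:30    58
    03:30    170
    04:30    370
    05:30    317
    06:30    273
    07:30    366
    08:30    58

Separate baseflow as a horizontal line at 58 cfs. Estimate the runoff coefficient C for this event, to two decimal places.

C ≈ 0.79

ΣQ_DR = 1206 cfs; V = ΣQ_DR·Δt = 4.342 × 10^6 ft³.
Runoff depth d = V / A = 1.625 in.
C = d / P = 1.625 / 2.06 = 0.79.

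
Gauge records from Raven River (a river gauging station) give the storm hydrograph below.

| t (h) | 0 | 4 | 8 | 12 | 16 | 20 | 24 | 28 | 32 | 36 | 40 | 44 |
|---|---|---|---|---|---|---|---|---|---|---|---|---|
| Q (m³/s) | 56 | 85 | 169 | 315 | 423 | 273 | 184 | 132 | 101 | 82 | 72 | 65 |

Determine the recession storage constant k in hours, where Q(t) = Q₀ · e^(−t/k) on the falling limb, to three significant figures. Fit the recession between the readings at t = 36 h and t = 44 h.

On the falling limb, Q drops from 82 to 65 m³/s between t = 36 h and t = 44 h (Δt = 8 h).
k = −Δt / ln(Q₂/Q₁) = −8 / ln(65/82) = 34.4 h.

k ≈ 34.4 h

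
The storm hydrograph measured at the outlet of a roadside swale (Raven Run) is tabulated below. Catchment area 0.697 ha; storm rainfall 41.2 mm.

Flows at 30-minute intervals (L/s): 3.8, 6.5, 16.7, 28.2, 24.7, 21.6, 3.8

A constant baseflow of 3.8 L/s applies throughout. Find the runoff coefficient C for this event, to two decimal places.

C ≈ 0.49

ΣQ_DR = 78.70 L/s; V = ΣQ_DR·Δt = 1.417 × 10^5 L.
Runoff depth d = V / A = 20.32 mm.
C = d / P = 20.32 / 41.2 = 0.49.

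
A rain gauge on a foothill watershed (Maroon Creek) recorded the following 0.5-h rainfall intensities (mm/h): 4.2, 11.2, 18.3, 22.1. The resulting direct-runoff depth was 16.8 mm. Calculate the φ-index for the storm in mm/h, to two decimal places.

φ ≈ 6.00 mm/h

Only the 3 blocks with intensity above φ contribute runoff: 11.2, 18.3, 22.1 mm/h.
Σ(I−φ)·Δt = d  ⇒  (11.2+18.3+22.1 − 3φ)·0.5 = 16.8
φ = (51.60 − 16.8/0.5) / 3 = 6.00 mm/h.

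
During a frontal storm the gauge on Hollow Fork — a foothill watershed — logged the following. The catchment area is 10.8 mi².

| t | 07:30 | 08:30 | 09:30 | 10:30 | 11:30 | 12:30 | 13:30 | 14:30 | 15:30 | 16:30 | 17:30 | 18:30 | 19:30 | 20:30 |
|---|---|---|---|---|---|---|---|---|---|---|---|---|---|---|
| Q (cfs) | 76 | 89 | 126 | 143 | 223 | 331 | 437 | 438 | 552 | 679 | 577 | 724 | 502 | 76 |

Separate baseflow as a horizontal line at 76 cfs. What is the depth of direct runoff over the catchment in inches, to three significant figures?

Direct runoff: 0.0, 13.0, 50.0, 67.0, 147.0, 255.0, 361.0, 362.0, 476.0, 603.0, 501.0, 648.0, 426.0, 0.0 cfs; ΣQ_DR = 3909 cfs.
V = ΣQ_DR · Δt = 3909 × 3600 s = 1.407 × 10^7 ft³.
Over A = 10.8 mi², depth = V / A = 0.561 in.

d ≈ 0.561 in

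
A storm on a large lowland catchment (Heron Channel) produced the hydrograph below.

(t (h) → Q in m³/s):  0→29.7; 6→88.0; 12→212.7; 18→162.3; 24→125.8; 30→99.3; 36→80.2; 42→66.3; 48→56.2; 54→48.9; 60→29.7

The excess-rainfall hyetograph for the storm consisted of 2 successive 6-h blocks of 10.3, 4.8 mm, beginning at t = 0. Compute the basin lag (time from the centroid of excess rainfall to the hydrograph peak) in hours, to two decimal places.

t_L ≈ 7.09 h

Centroid of excess rainfall: t_c = Σ P_i·t̄_i / ΣP_i = 4.9073 h (block centres at 3, 9 h).
Hydrograph peak occurs at t = 12 h, so basin lag t_L = 12 − 4.9073 = 7.09 h.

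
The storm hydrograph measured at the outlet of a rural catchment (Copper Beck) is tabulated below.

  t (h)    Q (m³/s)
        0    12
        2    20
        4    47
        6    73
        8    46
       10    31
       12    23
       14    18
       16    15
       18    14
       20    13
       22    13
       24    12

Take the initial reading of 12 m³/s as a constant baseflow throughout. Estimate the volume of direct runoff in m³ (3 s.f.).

Direct-runoff ordinates (Q − Q_b): 0.0, 8.0, 35.0, 61.0, 34.0, 19.0, 11.0, 6.0, 3.0, 2.0, 1.0, 1.0, 0.0 m³/s.
ΣQ_DR = 181.0 m³/s.
With Δt = 2 h = 7200 s, V = ΣQ_DR · Δt = 181.0 × 7200 = 1.30 × 10^6 m³.

V ≈ 1.30 × 10^6 m³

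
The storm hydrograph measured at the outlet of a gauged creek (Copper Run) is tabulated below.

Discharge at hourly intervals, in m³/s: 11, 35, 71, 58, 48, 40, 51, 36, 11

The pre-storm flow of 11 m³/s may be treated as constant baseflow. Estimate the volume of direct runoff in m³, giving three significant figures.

Direct-runoff ordinates (Q − Q_b): 0.0, 24.0, 60.0, 47.0, 37.0, 29.0, 40.0, 25.0, 0.0 m³/s.
ΣQ_DR = 262.0 m³/s.
With Δt = 1 h = 3600 s, V = ΣQ_DR · Δt = 262.0 × 3600 = 9.43 × 10^5 m³.

V ≈ 9.43 × 10^5 m³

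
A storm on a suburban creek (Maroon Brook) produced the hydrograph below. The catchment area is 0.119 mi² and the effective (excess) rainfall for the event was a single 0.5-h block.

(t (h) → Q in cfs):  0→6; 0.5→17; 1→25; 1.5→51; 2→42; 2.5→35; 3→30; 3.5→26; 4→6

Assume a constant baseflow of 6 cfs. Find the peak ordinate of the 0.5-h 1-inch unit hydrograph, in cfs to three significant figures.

U_p ≈ 37.6 cfs

Direct runoff: 0.0, 11.0, 19.0, 45.0, 36.0, 29.0, 24.0, 20.0, 0.0 cfs; ΣQ_DR = 184.0 cfs, peak = 45.0 cfs.
Runoff depth d = ΣQ_DR·Δt / A = 184.0 × 1800 / (0.119 mi²) = 1.198 in.
The 1-inch UH is the DRH scaled by (1 in)/d, so U_p = 45.0 × 1/1.198 = 37.6 cfs.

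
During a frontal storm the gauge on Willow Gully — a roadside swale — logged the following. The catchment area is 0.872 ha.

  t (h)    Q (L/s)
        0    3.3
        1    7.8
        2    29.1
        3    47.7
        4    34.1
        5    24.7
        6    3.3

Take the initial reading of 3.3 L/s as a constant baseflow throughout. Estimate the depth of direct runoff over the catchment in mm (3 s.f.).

Direct runoff: 0.0, 4.5, 25.8, 44.4, 30.8, 21.4, 0.0 L/s; ΣQ_DR = 126.9 L/s.
V = ΣQ_DR · Δt = 126.9 × 3600 s = 4.568 × 10^5 L.
Over A = 0.872 ha, depth = V / A = 52.4 mm.

d ≈ 52.4 mm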